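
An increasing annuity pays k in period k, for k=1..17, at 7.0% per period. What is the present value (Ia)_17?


(Ia)_n = sum_{k=1}^{n} k * v^k, v = 1/(1+i)
v = 0.934579
Sum computed term by term:
(Ia)_17 = 72.3555


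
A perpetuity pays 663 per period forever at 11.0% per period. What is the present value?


PV = PMT / i
= 663 / 0.11
= 6027.2727


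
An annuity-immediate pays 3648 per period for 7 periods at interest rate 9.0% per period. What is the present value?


PV = PMT * (1 - (1+i)^(-n)) / i
= 3648 * (1 - (1+0.09)^(-7)) / 0.09
= 3648 * (1 - 0.547034) / 0.09
= 3648 * 5.032953
= 18360.2119


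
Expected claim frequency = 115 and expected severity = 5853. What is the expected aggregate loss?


E[S] = E[N] * E[X]
= 115 * 5853
= 673095


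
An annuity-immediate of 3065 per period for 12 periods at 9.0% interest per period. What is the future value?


FV = PMT * ((1+i)^n - 1) / i
= 3065 * ((1.09)^12 - 1) / 0.09
= 3065 * (2.812665 - 1) / 0.09
= 61731.3062


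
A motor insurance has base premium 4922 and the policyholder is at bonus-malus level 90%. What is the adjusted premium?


adjusted = base * BM_level / 100
= 4922 * 90 / 100
= 4922 * 0.9
= 4429.8


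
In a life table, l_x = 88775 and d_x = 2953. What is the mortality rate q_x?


q_x = d_x / l_x
= 2953 / 88775
= 0.0333


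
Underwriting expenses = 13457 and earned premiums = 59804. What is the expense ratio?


Expense ratio = expenses / premiums
= 13457 / 59804
= 0.225


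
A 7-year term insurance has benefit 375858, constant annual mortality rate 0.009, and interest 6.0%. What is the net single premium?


NSP = benefit * sum_{k=0}^{n-1} k_p_x * q * v^(k+1)
With constant q=0.009, v=0.943396
Sum = 0.049008
NSP = 375858 * 0.049008
= 18420.0018


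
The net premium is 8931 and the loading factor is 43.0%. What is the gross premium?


Gross = net * (1 + loading)
= 8931 * (1 + 0.43)
= 8931 * 1.43
= 12771.33


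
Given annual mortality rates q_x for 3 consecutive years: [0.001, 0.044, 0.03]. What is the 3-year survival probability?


p_k = 1 - q_k for each year
Survival = product of (1 - q_k)
= 0.999 * 0.956 * 0.97
= 0.9264


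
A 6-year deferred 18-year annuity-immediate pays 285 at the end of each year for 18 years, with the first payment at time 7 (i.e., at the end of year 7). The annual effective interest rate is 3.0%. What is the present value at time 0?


PV at time 6 of the 18-year annuity-immediate:
a_n = 285 * (1-(1+0.03)^(-18))/0.03 = 3919.7512
Discount back 6 years to time 0:
PV = 3919.7512 * (1+0.03)^(-6)
= 3919.7512 * 0.837484
= 3282.7299


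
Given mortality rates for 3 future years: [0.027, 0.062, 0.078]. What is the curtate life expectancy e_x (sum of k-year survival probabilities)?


e_x = sum_{k=1}^{n} k_p_x
k_p_x values:
  1_p_x = 0.973
  2_p_x = 0.912674
  3_p_x = 0.841485
e_x = 2.7272


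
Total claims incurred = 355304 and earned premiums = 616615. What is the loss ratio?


Loss ratio = claims / premiums
= 355304 / 616615
= 0.5762


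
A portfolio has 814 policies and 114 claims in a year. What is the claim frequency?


frequency = claims / policies
= 114 / 814
= 0.14


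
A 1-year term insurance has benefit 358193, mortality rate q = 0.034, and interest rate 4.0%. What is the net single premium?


NSP = benefit * q * v
v = 1/(1+i) = 0.961538
NSP = 358193 * 0.034 * 0.961538
= 11710.1558


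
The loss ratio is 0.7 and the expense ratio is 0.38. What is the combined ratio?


Combined ratio = loss ratio + expense ratio
= 0.7 + 0.38
= 1.08


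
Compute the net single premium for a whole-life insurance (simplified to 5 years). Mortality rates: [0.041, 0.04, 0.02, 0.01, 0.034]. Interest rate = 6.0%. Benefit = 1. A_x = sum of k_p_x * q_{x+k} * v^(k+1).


v = 0.943396
Year 0: k_p_x=1.0, q=0.041, term=0.038679
Year 1: k_p_x=0.959, q=0.04, term=0.03414
Year 2: k_p_x=0.92064, q=0.02, term=0.01546
Year 3: k_p_x=0.902227, q=0.01, term=0.007146
Year 4: k_p_x=0.893205, q=0.034, term=0.022693
A_x = 0.1181


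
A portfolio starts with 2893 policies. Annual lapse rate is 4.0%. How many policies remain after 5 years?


remaining = initial * (1 - lapse)^years
= 2893 * (1 - 0.04)^5
= 2893 * 0.815373
= 2358.8732


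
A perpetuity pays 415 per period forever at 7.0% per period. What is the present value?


PV = PMT / i
= 415 / 0.07
= 5928.5714


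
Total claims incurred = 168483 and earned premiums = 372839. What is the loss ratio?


Loss ratio = claims / premiums
= 168483 / 372839
= 0.4519


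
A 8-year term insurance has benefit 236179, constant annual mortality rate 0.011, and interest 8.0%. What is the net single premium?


NSP = benefit * sum_{k=0}^{n-1} k_p_x * q * v^(k+1)
With constant q=0.011, v=0.925926
Sum = 0.061102
NSP = 236179 * 0.061102
= 14431.1202


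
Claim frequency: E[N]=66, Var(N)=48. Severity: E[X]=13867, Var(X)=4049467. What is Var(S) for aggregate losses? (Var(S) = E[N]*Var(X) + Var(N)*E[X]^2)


Var(S) = E[N]*Var(X) + Var(N)*E[X]^2
= 66*4049467 + 48*13867^2
= 267264822 + 9230097072
= 9.4974e+09


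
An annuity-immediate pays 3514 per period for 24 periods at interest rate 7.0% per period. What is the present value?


PV = PMT * (1 - (1+i)^(-n)) / i
= 3514 * (1 - (1+0.07)^(-24)) / 0.07
= 3514 * (1 - 0.197147) / 0.07
= 3514 * 11.469334
= 40303.2397


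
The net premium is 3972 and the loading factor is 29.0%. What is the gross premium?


Gross = net * (1 + loading)
= 3972 * (1 + 0.29)
= 3972 * 1.29
= 5123.88


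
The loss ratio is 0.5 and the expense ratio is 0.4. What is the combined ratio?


Combined ratio = loss ratio + expense ratio
= 0.5 + 0.4
= 0.9


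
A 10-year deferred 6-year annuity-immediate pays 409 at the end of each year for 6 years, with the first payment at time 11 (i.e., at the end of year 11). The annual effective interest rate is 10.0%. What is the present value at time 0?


PV at time 10 of the 6-year annuity-immediate:
a_n = 409 * (1-(1+0.1)^(-6))/0.1 = 1781.3016
Discount back 10 years to time 0:
PV = 1781.3016 * (1+0.1)^(-10)
= 1781.3016 * 0.385543
= 686.7689


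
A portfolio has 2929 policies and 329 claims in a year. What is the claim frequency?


frequency = claims / policies
= 329 / 2929
= 0.1123


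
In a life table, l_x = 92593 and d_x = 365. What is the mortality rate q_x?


q_x = d_x / l_x
= 365 / 92593
= 0.0039


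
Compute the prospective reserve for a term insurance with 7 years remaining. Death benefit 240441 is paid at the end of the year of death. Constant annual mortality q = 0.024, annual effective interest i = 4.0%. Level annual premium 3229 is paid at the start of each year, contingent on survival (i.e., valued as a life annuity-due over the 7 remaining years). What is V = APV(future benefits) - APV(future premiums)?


v = 1/(1+i) = 0.961538
APV(future benefits) per unit = sum_{k=0}^{6} k_p_x * q * v^(k+1) = 0.134593
APV(future benefits) = 240441 * 0.134593 = 32361.7411
Life annuity-due factor ä_{x:7} = sum_{k=0}^{6} k_p_x * v^k = 5.832375
APV(future premiums) = 3229 * 5.832375 = 18832.7394
V = 32361.7411 - 18832.7394
= 13529.0017


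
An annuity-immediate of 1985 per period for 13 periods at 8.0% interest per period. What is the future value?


FV = PMT * ((1+i)^n - 1) / i
= 1985 * ((1.08)^13 - 1) / 0.08
= 1985 * (2.719624 - 1) / 0.08
= 42668.1637


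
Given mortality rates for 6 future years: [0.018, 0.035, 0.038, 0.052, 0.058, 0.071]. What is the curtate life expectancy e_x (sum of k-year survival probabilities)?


e_x = sum_{k=1}^{n} k_p_x
k_p_x values:
  1_p_x = 0.982
  2_p_x = 0.94763
  3_p_x = 0.91162
  4_p_x = 0.864216
  5_p_x = 0.814091
  6_p_x = 0.756291
e_x = 5.2758


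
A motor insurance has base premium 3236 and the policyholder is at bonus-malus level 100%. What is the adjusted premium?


adjusted = base * BM_level / 100
= 3236 * 100 / 100
= 3236 * 1.0
= 3236.0


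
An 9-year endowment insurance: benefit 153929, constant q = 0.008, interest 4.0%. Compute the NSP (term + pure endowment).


Term component = 8887.1064
Pure endowment = 9_p_x * v^9 * benefit = 0.930262 * 0.702587 * 153929 = 100606.3617
NSP = 109493.4681


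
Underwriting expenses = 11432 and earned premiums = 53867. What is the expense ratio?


Expense ratio = expenses / premiums
= 11432 / 53867
= 0.2122


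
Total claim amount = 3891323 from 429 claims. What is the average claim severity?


severity = total / number
= 3891323 / 429
= 9070.683


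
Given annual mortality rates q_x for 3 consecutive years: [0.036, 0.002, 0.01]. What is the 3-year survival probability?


p_k = 1 - q_k for each year
Survival = product of (1 - q_k)
= 0.964 * 0.998 * 0.99
= 0.9525


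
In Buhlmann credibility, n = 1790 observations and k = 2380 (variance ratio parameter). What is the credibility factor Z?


Z = n / (n + k)
= 1790 / (1790 + 2380)
= 1790 / 4170
= 0.4293


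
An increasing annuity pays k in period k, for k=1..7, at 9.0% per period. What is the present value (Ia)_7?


(Ia)_n = sum_{k=1}^{n} k * v^k, v = 1/(1+i)
v = 0.917431
Sum computed term by term:
(Ia)_7 = 18.4075


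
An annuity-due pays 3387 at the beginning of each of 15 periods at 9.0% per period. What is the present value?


PV_due = PMT * (1-(1+i)^(-n))/i * (1+i)
PV_immediate = 27301.5517
PV_due = 27301.5517 * 1.09
= 29758.6914


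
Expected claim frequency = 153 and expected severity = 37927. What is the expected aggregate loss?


E[S] = E[N] * E[X]
= 153 * 37927
= 5.8028e+06


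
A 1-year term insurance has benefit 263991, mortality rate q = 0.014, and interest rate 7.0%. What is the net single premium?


NSP = benefit * q * v
v = 1/(1+i) = 0.934579
NSP = 263991 * 0.014 * 0.934579
= 3454.0879


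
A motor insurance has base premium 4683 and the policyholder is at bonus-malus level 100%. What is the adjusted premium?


adjusted = base * BM_level / 100
= 4683 * 100 / 100
= 4683 * 1.0
= 4683.0


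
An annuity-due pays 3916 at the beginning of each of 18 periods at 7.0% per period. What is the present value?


PV_due = PMT * (1-(1+i)^(-n))/i * (1+i)
PV_immediate = 39391.3843
PV_due = 39391.3843 * 1.07
= 42148.7812


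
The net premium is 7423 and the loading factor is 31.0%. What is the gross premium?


Gross = net * (1 + loading)
= 7423 * (1 + 0.31)
= 7423 * 1.31
= 9724.13


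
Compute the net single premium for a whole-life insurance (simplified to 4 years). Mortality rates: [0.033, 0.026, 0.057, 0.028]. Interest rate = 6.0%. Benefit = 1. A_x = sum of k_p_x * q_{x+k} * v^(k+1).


v = 0.943396
Year 0: k_p_x=1.0, q=0.033, term=0.031132
Year 1: k_p_x=0.967, q=0.026, term=0.022376
Year 2: k_p_x=0.941858, q=0.057, term=0.045076
Year 3: k_p_x=0.888172, q=0.028, term=0.019698
A_x = 0.1183


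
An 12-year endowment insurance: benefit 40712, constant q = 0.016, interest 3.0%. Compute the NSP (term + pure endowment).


Term component = 5976.4421
Pure endowment = 12_p_x * v^12 * benefit = 0.824027 * 0.70138 * 40712 = 23529.7289
NSP = 29506.171


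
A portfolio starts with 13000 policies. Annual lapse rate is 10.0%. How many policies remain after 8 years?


remaining = initial * (1 - lapse)^years
= 13000 * (1 - 0.1)^8
= 13000 * 0.430467
= 5596.0737


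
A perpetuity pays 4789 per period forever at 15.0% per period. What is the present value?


PV = PMT / i
= 4789 / 0.15
= 31926.6667


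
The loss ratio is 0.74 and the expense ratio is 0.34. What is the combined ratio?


Combined ratio = loss ratio + expense ratio
= 0.74 + 0.34
= 1.08


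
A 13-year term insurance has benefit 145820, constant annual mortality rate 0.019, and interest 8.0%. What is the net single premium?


NSP = benefit * sum_{k=0}^{n-1} k_p_x * q * v^(k+1)
With constant q=0.019, v=0.925926
Sum = 0.136926
NSP = 145820 * 0.136926
= 19966.5908


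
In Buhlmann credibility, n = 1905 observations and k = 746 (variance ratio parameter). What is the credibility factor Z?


Z = n / (n + k)
= 1905 / (1905 + 746)
= 1905 / 2651
= 0.7186


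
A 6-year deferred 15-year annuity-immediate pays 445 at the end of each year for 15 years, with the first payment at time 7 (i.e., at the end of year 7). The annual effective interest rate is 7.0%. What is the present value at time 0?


PV at time 6 of the 15-year annuity-immediate:
a_n = 445 * (1-(1+0.07)^(-15))/0.07 = 4053.0217
Discount back 6 years to time 0:
PV = 4053.0217 * (1+0.07)^(-6)
= 4053.0217 * 0.666342
= 2700.6995


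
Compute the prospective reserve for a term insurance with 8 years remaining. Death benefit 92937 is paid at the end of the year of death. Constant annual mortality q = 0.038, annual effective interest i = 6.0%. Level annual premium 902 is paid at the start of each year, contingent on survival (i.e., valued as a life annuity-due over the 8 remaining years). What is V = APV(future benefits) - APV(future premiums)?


v = 1/(1+i) = 0.943396
APV(future benefits) per unit = sum_{k=0}^{7} k_p_x * q * v^(k+1) = 0.209307
APV(future benefits) = 92937 * 0.209307 = 19452.3936
Life annuity-due factor ä_{x:8} = sum_{k=0}^{7} k_p_x * v^k = 5.838572
APV(future premiums) = 902 * 5.838572 = 5266.3923
V = 19452.3936 - 5266.3923
= 14186.0013


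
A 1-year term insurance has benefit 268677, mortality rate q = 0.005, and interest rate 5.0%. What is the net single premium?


NSP = benefit * q * v
v = 1/(1+i) = 0.952381
NSP = 268677 * 0.005 * 0.952381
= 1279.4143


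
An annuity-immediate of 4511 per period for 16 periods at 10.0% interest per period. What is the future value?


FV = PMT * ((1+i)^n - 1) / i
= 4511 * ((1.1)^16 - 1) / 0.1
= 4511 * (4.594973 - 1) / 0.1
= 162169.2314


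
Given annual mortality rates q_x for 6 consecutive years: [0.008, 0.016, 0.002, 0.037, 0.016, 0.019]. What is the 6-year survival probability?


p_k = 1 - q_k for each year
Survival = product of (1 - q_k)
= 0.992 * 0.984 * 0.998 * 0.963 * 0.984 * 0.981
= 0.9056


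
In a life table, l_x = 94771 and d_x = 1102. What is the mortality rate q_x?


q_x = d_x / l_x
= 1102 / 94771
= 0.0116


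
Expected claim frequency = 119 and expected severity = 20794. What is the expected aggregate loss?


E[S] = E[N] * E[X]
= 119 * 20794
= 2.4745e+06


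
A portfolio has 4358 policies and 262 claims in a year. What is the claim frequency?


frequency = claims / policies
= 262 / 4358
= 0.0601


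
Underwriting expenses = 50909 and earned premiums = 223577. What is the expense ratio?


Expense ratio = expenses / premiums
= 50909 / 223577
= 0.2277


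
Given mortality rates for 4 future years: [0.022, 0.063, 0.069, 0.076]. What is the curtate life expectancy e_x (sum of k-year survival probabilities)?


e_x = sum_{k=1}^{n} k_p_x
k_p_x values:
  1_p_x = 0.978
  2_p_x = 0.916386
  3_p_x = 0.853155
  4_p_x = 0.788316
e_x = 3.5359


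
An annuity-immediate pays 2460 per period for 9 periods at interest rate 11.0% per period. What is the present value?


PV = PMT * (1 - (1+i)^(-n)) / i
= 2460 * (1 - (1+0.11)^(-9)) / 0.11
= 2460 * (1 - 0.390925) / 0.11
= 2460 * 5.537048
= 13621.1369


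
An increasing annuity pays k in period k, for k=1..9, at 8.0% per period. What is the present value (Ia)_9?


(Ia)_n = sum_{k=1}^{n} k * v^k, v = 1/(1+i)
v = 0.925926
Sum computed term by term:
(Ia)_9 = 28.055


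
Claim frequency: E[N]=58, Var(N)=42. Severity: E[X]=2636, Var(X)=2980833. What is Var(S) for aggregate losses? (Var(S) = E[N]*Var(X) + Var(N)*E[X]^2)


Var(S) = E[N]*Var(X) + Var(N)*E[X]^2
= 58*2980833 + 42*2636^2
= 172888314 + 291836832
= 4.6473e+08


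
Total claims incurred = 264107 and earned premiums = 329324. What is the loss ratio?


Loss ratio = claims / premiums
= 264107 / 329324
= 0.802


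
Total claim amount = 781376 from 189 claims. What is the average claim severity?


severity = total / number
= 781376 / 189
= 4134.2646


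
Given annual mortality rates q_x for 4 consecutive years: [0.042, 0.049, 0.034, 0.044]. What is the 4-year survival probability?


p_k = 1 - q_k for each year
Survival = product of (1 - q_k)
= 0.958 * 0.951 * 0.966 * 0.956
= 0.8414


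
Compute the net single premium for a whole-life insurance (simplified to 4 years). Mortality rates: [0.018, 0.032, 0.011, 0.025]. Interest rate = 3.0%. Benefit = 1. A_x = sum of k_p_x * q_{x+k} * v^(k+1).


v = 0.970874
Year 0: k_p_x=1.0, q=0.018, term=0.017476
Year 1: k_p_x=0.982, q=0.032, term=0.02962
Year 2: k_p_x=0.950576, q=0.011, term=0.009569
Year 3: k_p_x=0.94012, q=0.025, term=0.020882
A_x = 0.0775


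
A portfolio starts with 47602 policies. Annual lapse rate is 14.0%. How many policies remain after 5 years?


remaining = initial * (1 - lapse)^years
= 47602 * (1 - 0.14)^5
= 47602 * 0.470427
= 22393.2669


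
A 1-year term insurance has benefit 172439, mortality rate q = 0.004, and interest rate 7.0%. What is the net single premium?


NSP = benefit * q * v
v = 1/(1+i) = 0.934579
NSP = 172439 * 0.004 * 0.934579
= 644.6318


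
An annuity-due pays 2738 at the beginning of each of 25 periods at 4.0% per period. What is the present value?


PV_due = PMT * (1-(1+i)^(-n))/i * (1+i)
PV_immediate = 42773.2549
PV_due = 42773.2549 * 1.04
= 44484.1851


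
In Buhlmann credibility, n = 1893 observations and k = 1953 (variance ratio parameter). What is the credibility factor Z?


Z = n / (n + k)
= 1893 / (1893 + 1953)
= 1893 / 3846
= 0.4922


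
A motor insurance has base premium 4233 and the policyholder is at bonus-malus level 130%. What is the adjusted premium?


adjusted = base * BM_level / 100
= 4233 * 130 / 100
= 4233 * 1.3
= 5502.9


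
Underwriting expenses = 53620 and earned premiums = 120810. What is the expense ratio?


Expense ratio = expenses / premiums
= 53620 / 120810
= 0.4438


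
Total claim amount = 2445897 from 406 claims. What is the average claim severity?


severity = total / number
= 2445897 / 406
= 6024.3768


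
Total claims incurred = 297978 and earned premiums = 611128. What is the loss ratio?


Loss ratio = claims / premiums
= 297978 / 611128
= 0.4876


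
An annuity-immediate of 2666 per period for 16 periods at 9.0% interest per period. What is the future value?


FV = PMT * ((1+i)^n - 1) / i
= 2666 * ((1.09)^16 - 1) / 0.09
= 2666 * (3.970306 - 1) / 0.09
= 87987.0609


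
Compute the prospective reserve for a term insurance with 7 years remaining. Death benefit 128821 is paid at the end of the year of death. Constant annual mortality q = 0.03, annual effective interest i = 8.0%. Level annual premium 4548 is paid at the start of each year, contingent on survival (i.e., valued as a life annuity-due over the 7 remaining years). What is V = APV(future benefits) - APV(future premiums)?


v = 1/(1+i) = 0.925926
APV(future benefits) per unit = sum_{k=0}^{6} k_p_x * q * v^(k+1) = 0.14415
APV(future benefits) = 128821 * 0.14415 = 18569.5391
Life annuity-due factor ä_{x:7} = sum_{k=0}^{6} k_p_x * v^k = 5.189398
APV(future premiums) = 4548 * 5.189398 = 23601.381
V = 18569.5391 - 23601.381
= -5031.8419


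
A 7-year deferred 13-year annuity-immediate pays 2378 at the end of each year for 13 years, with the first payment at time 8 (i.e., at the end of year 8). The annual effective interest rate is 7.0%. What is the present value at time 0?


PV at time 7 of the 13-year annuity-immediate:
a_n = 2378 * (1-(1+0.07)^(-13))/0.07 = 19874.4935
Discount back 7 years to time 0:
PV = 19874.4935 * (1+0.07)^(-7)
= 19874.4935 * 0.62275
= 12376.8357


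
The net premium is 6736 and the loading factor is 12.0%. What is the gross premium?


Gross = net * (1 + loading)
= 6736 * (1 + 0.12)
= 6736 * 1.12
= 7544.32


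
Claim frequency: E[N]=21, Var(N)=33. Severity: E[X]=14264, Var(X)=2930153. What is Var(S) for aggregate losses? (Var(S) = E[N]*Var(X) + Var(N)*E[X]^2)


Var(S) = E[N]*Var(X) + Var(N)*E[X]^2
= 21*2930153 + 33*14264^2
= 61533213 + 6714235968
= 6.7758e+09


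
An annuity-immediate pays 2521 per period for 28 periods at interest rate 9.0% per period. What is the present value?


PV = PMT * (1 - (1+i)^(-n)) / i
= 2521 * (1 - (1+0.09)^(-28)) / 0.09
= 2521 * (1 - 0.089548) / 0.09
= 2521 * 10.116128
= 25502.7596


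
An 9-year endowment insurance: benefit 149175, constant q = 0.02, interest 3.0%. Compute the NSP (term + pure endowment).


Term component = 21540.9753
Pure endowment = 9_p_x * v^9 * benefit = 0.833748 * 0.766417 * 149175 = 95322.5618
NSP = 116863.5371


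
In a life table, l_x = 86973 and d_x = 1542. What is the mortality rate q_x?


q_x = d_x / l_x
= 1542 / 86973
= 0.0177


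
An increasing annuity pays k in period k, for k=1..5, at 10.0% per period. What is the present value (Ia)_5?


(Ia)_n = sum_{k=1}^{n} k * v^k, v = 1/(1+i)
v = 0.909091
Sum computed term by term:
(Ia)_5 = 10.6526


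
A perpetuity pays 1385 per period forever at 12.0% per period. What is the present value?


PV = PMT / i
= 1385 / 0.12
= 11541.6667


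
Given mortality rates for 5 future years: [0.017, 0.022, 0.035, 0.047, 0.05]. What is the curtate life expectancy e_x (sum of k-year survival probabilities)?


e_x = sum_{k=1}^{n} k_p_x
k_p_x values:
  1_p_x = 0.983
  2_p_x = 0.961374
  3_p_x = 0.927726
  4_p_x = 0.884123
  5_p_x = 0.839917
e_x = 4.5961


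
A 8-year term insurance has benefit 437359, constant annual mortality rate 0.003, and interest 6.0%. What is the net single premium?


NSP = benefit * sum_{k=0}^{n-1} k_p_x * q * v^(k+1)
With constant q=0.003, v=0.943396
Sum = 0.018452
NSP = 437359 * 0.018452
= 8070.0725


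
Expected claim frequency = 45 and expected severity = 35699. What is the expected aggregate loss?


E[S] = E[N] * E[X]
= 45 * 35699
= 1.6065e+06


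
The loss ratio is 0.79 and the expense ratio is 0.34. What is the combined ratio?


Combined ratio = loss ratio + expense ratio
= 0.79 + 0.34
= 1.13


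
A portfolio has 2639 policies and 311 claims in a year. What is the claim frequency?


frequency = claims / policies
= 311 / 2639
= 0.1178


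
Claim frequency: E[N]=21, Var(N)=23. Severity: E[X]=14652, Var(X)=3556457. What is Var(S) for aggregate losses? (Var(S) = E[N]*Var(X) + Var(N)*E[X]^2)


Var(S) = E[N]*Var(X) + Var(N)*E[X]^2
= 21*3556457 + 23*14652^2
= 74685597 + 4937665392
= 5.0124e+09


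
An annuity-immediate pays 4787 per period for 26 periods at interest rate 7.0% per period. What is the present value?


PV = PMT * (1 - (1+i)^(-n)) / i
= 4787 * (1 - (1+0.07)^(-26)) / 0.07
= 4787 * (1 - 0.172195) / 0.07
= 4787 * 11.825779
= 56610.0025


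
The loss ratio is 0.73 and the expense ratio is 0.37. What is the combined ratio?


Combined ratio = loss ratio + expense ratio
= 0.73 + 0.37
= 1.1


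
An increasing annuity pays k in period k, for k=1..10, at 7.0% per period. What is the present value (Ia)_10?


(Ia)_n = sum_{k=1}^{n} k * v^k, v = 1/(1+i)
v = 0.934579
Sum computed term by term:
(Ia)_10 = 34.7391


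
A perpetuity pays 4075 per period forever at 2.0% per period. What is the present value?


PV = PMT / i
= 4075 / 0.02
= 203750.0


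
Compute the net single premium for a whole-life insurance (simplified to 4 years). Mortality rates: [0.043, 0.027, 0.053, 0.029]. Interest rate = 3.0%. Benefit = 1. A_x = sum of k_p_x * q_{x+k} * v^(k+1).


v = 0.970874
Year 0: k_p_x=1.0, q=0.043, term=0.041748
Year 1: k_p_x=0.957, q=0.027, term=0.024356
Year 2: k_p_x=0.931161, q=0.053, term=0.045164
Year 3: k_p_x=0.881809, q=0.029, term=0.022721
A_x = 0.134


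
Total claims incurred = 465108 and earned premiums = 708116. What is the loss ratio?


Loss ratio = claims / premiums
= 465108 / 708116
= 0.6568


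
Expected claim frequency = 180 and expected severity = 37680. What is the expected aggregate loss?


E[S] = E[N] * E[X]
= 180 * 37680
= 6.7824e+06


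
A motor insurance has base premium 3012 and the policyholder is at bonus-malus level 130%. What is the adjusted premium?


adjusted = base * BM_level / 100
= 3012 * 130 / 100
= 3012 * 1.3
= 3915.6


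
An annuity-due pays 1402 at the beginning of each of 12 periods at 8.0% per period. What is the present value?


PV_due = PMT * (1-(1+i)^(-n))/i * (1+i)
PV_immediate = 10565.5814
PV_due = 10565.5814 * 1.08
= 11410.8279


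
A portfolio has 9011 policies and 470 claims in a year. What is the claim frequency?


frequency = claims / policies
= 470 / 9011
= 0.0522


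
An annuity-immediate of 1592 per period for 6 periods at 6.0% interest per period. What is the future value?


FV = PMT * ((1+i)^n - 1) / i
= 1592 * ((1.06)^6 - 1) / 0.06
= 1592 * (1.418519 - 1) / 0.06
= 11104.7071


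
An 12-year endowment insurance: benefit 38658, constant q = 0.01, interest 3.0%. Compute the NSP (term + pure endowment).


Term component = 3656.1527
Pure endowment = 12_p_x * v^12 * benefit = 0.886385 * 0.70138 * 38658 = 24033.3892
NSP = 27689.5419


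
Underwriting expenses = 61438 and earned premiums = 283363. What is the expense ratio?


Expense ratio = expenses / premiums
= 61438 / 283363
= 0.2168


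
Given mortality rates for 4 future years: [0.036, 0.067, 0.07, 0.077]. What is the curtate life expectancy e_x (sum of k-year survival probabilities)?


e_x = sum_{k=1}^{n} k_p_x
k_p_x values:
  1_p_x = 0.964
  2_p_x = 0.899412
  3_p_x = 0.836453
  4_p_x = 0.772046
e_x = 3.4719


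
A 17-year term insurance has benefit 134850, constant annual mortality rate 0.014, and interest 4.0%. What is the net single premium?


NSP = benefit * sum_{k=0}^{n-1} k_p_x * q * v^(k+1)
With constant q=0.014, v=0.961538
Sum = 0.154528
NSP = 134850 * 0.154528
= 20838.1419


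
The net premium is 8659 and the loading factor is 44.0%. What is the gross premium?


Gross = net * (1 + loading)
= 8659 * (1 + 0.44)
= 8659 * 1.44
= 12468.96


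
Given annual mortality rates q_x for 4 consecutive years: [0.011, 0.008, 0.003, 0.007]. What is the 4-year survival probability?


p_k = 1 - q_k for each year
Survival = product of (1 - q_k)
= 0.989 * 0.992 * 0.997 * 0.993
= 0.9713


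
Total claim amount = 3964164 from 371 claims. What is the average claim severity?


severity = total / number
= 3964164 / 371
= 10685.0782


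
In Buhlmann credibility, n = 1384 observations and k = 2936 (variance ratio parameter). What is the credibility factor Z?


Z = n / (n + k)
= 1384 / (1384 + 2936)
= 1384 / 4320
= 0.3204


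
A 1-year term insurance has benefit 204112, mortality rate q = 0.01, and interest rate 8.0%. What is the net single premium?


NSP = benefit * q * v
v = 1/(1+i) = 0.925926
NSP = 204112 * 0.01 * 0.925926
= 1889.9259


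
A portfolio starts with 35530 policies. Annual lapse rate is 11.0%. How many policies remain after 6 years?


remaining = initial * (1 - lapse)^years
= 35530 * (1 - 0.11)^6
= 35530 * 0.496981
= 17657.7453


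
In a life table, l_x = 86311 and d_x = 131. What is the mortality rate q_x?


q_x = d_x / l_x
= 131 / 86311
= 0.0015


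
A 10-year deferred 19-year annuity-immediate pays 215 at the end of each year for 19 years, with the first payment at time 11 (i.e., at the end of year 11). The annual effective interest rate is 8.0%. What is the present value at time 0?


PV at time 10 of the 19-year annuity-immediate:
a_n = 215 * (1-(1+0.08)^(-19))/0.08 = 2064.7738
Discount back 10 years to time 0:
PV = 2064.7738 * (1+0.08)^(-10)
= 2064.7738 * 0.463193
= 956.3898


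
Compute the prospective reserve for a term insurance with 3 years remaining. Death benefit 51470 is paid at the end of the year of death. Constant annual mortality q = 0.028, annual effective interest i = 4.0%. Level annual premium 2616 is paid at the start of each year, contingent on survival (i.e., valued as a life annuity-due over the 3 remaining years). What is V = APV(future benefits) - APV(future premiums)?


v = 1/(1+i) = 0.961538
APV(future benefits) per unit = sum_{k=0}^{2} k_p_x * q * v^(k+1) = 0.075603
APV(future benefits) = 51470 * 0.075603 = 3891.3001
Life annuity-due factor ä_{x:3} = sum_{k=0}^{2} k_p_x * v^k = 2.808121
APV(future premiums) = 2616 * 2.808121 = 7346.0453
V = 3891.3001 - 7346.0453
= -3454.7452


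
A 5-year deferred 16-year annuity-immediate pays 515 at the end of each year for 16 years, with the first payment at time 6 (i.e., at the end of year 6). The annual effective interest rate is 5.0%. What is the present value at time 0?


PV at time 5 of the 16-year annuity-immediate:
a_n = 515 * (1-(1+0.05)^(-16))/0.05 = 5581.4513
Discount back 5 years to time 0:
PV = 5581.4513 * (1+0.05)^(-5)
= 5581.4513 * 0.783526
= 4373.2132


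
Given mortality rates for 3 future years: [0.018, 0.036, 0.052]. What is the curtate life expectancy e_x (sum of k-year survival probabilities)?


e_x = sum_{k=1}^{n} k_p_x
k_p_x values:
  1_p_x = 0.982
  2_p_x = 0.946648
  3_p_x = 0.897422
e_x = 2.8261


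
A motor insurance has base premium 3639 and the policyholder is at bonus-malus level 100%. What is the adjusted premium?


adjusted = base * BM_level / 100
= 3639 * 100 / 100
= 3639 * 1.0
= 3639.0


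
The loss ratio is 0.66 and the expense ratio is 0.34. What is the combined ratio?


Combined ratio = loss ratio + expense ratio
= 0.66 + 0.34
= 1.0


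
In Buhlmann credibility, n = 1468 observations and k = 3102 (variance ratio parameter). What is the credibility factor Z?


Z = n / (n + k)
= 1468 / (1468 + 3102)
= 1468 / 4570
= 0.3212


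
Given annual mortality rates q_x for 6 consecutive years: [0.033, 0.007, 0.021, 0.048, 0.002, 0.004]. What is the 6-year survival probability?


p_k = 1 - q_k for each year
Survival = product of (1 - q_k)
= 0.967 * 0.993 * 0.979 * 0.952 * 0.998 * 0.996
= 0.8896


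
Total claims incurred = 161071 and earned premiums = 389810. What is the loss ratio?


Loss ratio = claims / premiums
= 161071 / 389810
= 0.4132


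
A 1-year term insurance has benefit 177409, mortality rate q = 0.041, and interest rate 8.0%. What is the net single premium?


NSP = benefit * q * v
v = 1/(1+i) = 0.925926
NSP = 177409 * 0.041 * 0.925926
= 6734.9713


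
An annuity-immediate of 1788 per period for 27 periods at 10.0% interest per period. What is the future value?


FV = PMT * ((1+i)^n - 1) / i
= 1788 * ((1.1)^27 - 1) / 0.1
= 1788 * (13.109994 - 1) / 0.1
= 216526.6961


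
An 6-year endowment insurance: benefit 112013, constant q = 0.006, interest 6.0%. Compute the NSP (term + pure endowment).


Term component = 3258.9713
Pure endowment = 6_p_x * v^6 * benefit = 0.964536 * 0.704961 * 112013 = 76164.3156
NSP = 79423.2869


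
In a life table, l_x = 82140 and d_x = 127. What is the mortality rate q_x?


q_x = d_x / l_x
= 127 / 82140
= 0.0015


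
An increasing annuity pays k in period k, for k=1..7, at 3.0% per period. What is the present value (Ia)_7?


(Ia)_n = sum_{k=1}^{n} k * v^k, v = 1/(1+i)
v = 0.970874
Sum computed term by term:
(Ia)_7 = 24.185


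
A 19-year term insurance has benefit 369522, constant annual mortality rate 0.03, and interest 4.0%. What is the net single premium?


NSP = benefit * sum_{k=0}^{n-1} k_p_x * q * v^(k+1)
With constant q=0.03, v=0.961538
Sum = 0.314533
NSP = 369522 * 0.314533
= 116226.7182


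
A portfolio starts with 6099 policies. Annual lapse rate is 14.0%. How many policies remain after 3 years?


remaining = initial * (1 - lapse)^years
= 6099 * (1 - 0.14)^3
= 6099 * 0.636056
= 3879.3055


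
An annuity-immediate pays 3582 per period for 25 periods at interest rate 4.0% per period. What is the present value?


PV = PMT * (1 - (1+i)^(-n)) / i
= 3582 * (1 - (1+0.04)^(-25)) / 0.04
= 3582 * (1 - 0.375117) / 0.04
= 3582 * 15.62208
= 55958.2904


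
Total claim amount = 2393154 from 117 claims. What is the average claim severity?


severity = total / number
= 2393154 / 117
= 20454.3077


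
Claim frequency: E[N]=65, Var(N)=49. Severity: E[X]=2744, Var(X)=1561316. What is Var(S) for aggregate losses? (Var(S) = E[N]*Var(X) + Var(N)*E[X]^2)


Var(S) = E[N]*Var(X) + Var(N)*E[X]^2
= 65*1561316 + 49*2744^2
= 101485540 + 368947264
= 4.7043e+08


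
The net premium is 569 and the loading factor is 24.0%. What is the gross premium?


Gross = net * (1 + loading)
= 569 * (1 + 0.24)
= 569 * 1.24
= 705.56


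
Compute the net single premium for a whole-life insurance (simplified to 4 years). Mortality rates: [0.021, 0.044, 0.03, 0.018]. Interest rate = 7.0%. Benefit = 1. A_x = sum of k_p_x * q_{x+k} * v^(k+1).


v = 0.934579
Year 0: k_p_x=1.0, q=0.021, term=0.019626
Year 1: k_p_x=0.979, q=0.044, term=0.037624
Year 2: k_p_x=0.935924, q=0.03, term=0.02292
Year 3: k_p_x=0.907846, q=0.018, term=0.012467
A_x = 0.0926


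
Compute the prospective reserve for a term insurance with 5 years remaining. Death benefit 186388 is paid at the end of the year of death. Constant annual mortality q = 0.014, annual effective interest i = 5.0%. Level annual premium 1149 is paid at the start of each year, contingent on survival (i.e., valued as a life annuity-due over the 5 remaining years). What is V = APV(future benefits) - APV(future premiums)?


v = 1/(1+i) = 0.952381
APV(future benefits) per unit = sum_{k=0}^{4} k_p_x * q * v^(k+1) = 0.05902
APV(future benefits) = 186388 * 0.05902 = 11000.6438
Life annuity-due factor ä_{x:5} = sum_{k=0}^{4} k_p_x * v^k = 4.42651
APV(future premiums) = 1149 * 4.42651 = 5086.0596
V = 11000.6438 - 5086.0596
= 5914.5842


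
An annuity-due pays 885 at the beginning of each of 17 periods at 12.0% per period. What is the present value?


PV_due = PMT * (1-(1+i)^(-n))/i * (1+i)
PV_immediate = 6300.873
PV_due = 6300.873 * 1.12
= 7056.9777


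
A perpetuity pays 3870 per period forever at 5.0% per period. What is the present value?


PV = PMT / i
= 3870 / 0.05
= 77400.0


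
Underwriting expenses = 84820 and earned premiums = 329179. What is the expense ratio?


Expense ratio = expenses / premiums
= 84820 / 329179
= 0.2577


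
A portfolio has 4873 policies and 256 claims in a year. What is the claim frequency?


frequency = claims / policies
= 256 / 4873
= 0.0525


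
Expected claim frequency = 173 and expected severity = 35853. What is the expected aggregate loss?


E[S] = E[N] * E[X]
= 173 * 35853
= 6.2026e+06


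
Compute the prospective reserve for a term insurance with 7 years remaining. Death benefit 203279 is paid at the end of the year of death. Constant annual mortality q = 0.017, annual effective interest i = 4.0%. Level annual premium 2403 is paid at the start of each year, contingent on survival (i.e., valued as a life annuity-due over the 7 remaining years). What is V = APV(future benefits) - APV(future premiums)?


v = 1/(1+i) = 0.961538
APV(future benefits) per unit = sum_{k=0}^{6} k_p_x * q * v^(k+1) = 0.097237
APV(future benefits) = 203279 * 0.097237 = 19766.1793
Life annuity-due factor ä_{x:7} = sum_{k=0}^{6} k_p_x * v^k = 5.948598
APV(future premiums) = 2403 * 5.948598 = 14294.4814
V = 19766.1793 - 14294.4814
= 5471.6979


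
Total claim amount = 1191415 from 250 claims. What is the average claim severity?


severity = total / number
= 1191415 / 250
= 4765.66


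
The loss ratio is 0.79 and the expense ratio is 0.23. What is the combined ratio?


Combined ratio = loss ratio + expense ratio
= 0.79 + 0.23
= 1.02


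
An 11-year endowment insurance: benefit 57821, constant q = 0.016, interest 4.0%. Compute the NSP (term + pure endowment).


Term component = 7533.6548
Pure endowment = 11_p_x * v^11 * benefit = 0.837425 * 0.649581 * 57821 = 31453.2081
NSP = 38986.863


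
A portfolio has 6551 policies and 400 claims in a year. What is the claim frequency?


frequency = claims / policies
= 400 / 6551
= 0.0611


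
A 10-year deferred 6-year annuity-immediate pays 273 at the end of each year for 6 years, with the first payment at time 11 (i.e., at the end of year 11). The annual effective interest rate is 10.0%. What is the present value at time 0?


PV at time 10 of the 6-year annuity-immediate:
a_n = 273 * (1-(1+0.1)^(-6))/0.1 = 1188.9862
Discount back 10 years to time 0:
PV = 1188.9862 * (1+0.1)^(-10)
= 1188.9862 * 0.385543
= 458.4056


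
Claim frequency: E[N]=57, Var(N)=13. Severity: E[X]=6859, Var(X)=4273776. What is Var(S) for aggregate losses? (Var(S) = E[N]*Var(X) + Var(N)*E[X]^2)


Var(S) = E[N]*Var(X) + Var(N)*E[X]^2
= 57*4273776 + 13*6859^2
= 243605232 + 611596453
= 8.5520e+08


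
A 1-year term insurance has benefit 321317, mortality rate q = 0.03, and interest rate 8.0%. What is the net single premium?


NSP = benefit * q * v
v = 1/(1+i) = 0.925926
NSP = 321317 * 0.03 * 0.925926
= 8925.4722


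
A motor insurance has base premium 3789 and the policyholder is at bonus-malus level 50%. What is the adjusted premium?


adjusted = base * BM_level / 100
= 3789 * 50 / 100
= 3789 * 0.5
= 1894.5


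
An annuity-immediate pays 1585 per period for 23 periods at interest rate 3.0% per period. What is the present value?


PV = PMT * (1 - (1+i)^(-n)) / i
= 1585 * (1 - (1+0.03)^(-23)) / 0.03
= 1585 * (1 - 0.506692) / 0.03
= 1585 * 16.443608
= 26063.1193


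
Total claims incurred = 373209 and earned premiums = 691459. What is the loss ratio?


Loss ratio = claims / premiums
= 373209 / 691459
= 0.5397


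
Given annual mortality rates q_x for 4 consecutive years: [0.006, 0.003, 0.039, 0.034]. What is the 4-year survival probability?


p_k = 1 - q_k for each year
Survival = product of (1 - q_k)
= 0.994 * 0.997 * 0.961 * 0.966
= 0.92


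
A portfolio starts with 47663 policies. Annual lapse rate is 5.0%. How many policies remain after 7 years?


remaining = initial * (1 - lapse)^years
= 47663 * (1 - 0.05)^7
= 47663 * 0.698337
= 33284.8505


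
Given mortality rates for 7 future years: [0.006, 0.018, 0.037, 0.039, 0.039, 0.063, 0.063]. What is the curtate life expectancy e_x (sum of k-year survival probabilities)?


e_x = sum_{k=1}^{n} k_p_x
k_p_x values:
  1_p_x = 0.994
  2_p_x = 0.976108
  3_p_x = 0.939992
  4_p_x = 0.903332
  5_p_x = 0.868102
  6_p_x = 0.813412
  7_p_x = 0.762167
e_x = 6.2571


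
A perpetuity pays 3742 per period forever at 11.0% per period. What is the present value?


PV = PMT / i
= 3742 / 0.11
= 34018.1818


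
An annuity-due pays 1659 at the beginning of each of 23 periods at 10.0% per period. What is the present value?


PV_due = PMT * (1-(1+i)^(-n))/i * (1+i)
PV_immediate = 14737.2594
PV_due = 14737.2594 * 1.1
= 16210.9853


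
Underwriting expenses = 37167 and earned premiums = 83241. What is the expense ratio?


Expense ratio = expenses / premiums
= 37167 / 83241
= 0.4465


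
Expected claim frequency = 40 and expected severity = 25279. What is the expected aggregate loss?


E[S] = E[N] * E[X]
= 40 * 25279
= 1.0112e+06


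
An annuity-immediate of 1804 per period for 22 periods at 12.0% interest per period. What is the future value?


FV = PMT * ((1+i)^n - 1) / i
= 1804 * ((1.12)^22 - 1) / 0.12
= 1804 * (12.10031 - 1) / 0.12
= 166874.6612


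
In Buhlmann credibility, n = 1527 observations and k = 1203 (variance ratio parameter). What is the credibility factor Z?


Z = n / (n + k)
= 1527 / (1527 + 1203)
= 1527 / 2730
= 0.5593


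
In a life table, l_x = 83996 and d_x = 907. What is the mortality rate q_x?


q_x = d_x / l_x
= 907 / 83996
= 0.0108


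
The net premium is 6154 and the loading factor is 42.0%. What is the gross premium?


Gross = net * (1 + loading)
= 6154 * (1 + 0.42)
= 6154 * 1.42
= 8738.68


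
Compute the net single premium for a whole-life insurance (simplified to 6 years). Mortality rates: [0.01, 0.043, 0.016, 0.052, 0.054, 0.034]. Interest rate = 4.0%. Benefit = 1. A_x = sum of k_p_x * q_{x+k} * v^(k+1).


v = 0.961538
Year 0: k_p_x=1.0, q=0.01, term=0.009615
Year 1: k_p_x=0.99, q=0.043, term=0.039358
Year 2: k_p_x=0.94743, q=0.016, term=0.013476
Year 3: k_p_x=0.932271, q=0.052, term=0.041439
Year 4: k_p_x=0.883793, q=0.054, term=0.039226
Year 5: k_p_x=0.836068, q=0.034, term=0.022466
A_x = 0.1656
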